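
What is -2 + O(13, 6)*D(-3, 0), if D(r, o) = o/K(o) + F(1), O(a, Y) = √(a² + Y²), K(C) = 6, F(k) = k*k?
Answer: -2 + √205 ≈ 12.318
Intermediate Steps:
F(k) = k²
O(a, Y) = √(Y² + a²)
D(r, o) = 1 + o/6 (D(r, o) = o/6 + 1² = o/6 + 1 = 1 + o/6)
-2 + O(13, 6)*D(-3, 0) = -2 + √(6² + 13²)*(1 + (⅙)*0) = -2 + √(36 + 169)*(1 + 0) = -2 + √205*1 = -2 + √205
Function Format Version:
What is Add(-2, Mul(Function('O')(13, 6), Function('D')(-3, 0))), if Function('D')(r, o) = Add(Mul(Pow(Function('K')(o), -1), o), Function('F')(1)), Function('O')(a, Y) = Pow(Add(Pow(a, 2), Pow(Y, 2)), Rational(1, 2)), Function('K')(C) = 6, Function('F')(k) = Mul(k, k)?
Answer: Add(-2, Pow(205, Rational(1, 2))) ≈ 12.318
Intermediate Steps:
Function('F')(k) = Pow(k, 2)
Function('O')(a, Y) = Pow(Add(Pow(Y, 2), Pow(a, 2)), Rational(1, 2))
Function('D')(r, o) = Add(1, Mul(Rational(1, 6), o)) (Function('D')(r, o) = Add(Mul(Pow(6, -1), o), Pow(1, 2)) = Add(Mul(Rational(1, 6), o), 1) = Add(1, Mul(Rational(1, 6), o)))
Add(-2, Mul(Function('O')(13, 6), Function('D')(-3, 0))) = Add(-2, Mul(Pow(Add(Pow(6, 2), Pow(13, 2)), Rational(1, 2)), Add(1, Mul(Rational(1, 6), 0)))) = Add(-2, Mul(Pow(Add(36, 169), Rational(1, 2)), Add(1, 0))) = Add(-2, Mul(Pow(205, Rational(1, 2)), 1)) = Add(-2, Pow(205, Rational(1, 2)))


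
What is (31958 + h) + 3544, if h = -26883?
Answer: 8619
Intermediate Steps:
(31958 + h) + 3544 = (31958 - 26883) + 3544 = 5075 + 3544 = 8619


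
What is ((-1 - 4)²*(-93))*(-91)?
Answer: 211575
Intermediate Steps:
((-1 - 4)²*(-93))*(-91) = ((-5)²*(-93))*(-91) = (25*(-93))*(-91) = -2325*(-91) = 211575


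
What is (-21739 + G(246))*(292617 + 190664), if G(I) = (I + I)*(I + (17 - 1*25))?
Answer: 46084226317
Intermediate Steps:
G(I) = 2*I*(-8 + I) (G(I) = (2*I)*(I + (17 - 25)) = (2*I)*(I - 8) = (2*I)*(-8 + I) = 2*I*(-8 + I))
(-21739 + G(246))*(292617 + 190664) = (-21739 + 2*246*(-8 + 246))*(292617 + 190664) = (-21739 + 2*246*238)*483281 = (-21739 + 117096)*483281 = 95357*483281 = 46084226317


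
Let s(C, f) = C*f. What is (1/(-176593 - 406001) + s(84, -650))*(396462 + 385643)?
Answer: -24878472548984105/582594 ≈ -4.2703e+10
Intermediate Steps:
(1/(-176593 - 406001) + s(84, -650))*(396462 + 385643) = (1/(-176593 - 406001) + 84*(-650))*(396462 + 385643) = (1/(-582594) - 54600)*782105 = (-1/582594 - 54600)*782105 = -31809632401/582594*782105 = -24878472548984105/582594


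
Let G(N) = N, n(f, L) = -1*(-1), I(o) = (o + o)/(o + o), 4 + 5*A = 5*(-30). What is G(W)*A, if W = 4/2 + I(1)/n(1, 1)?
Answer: -462/5 ≈ -92.400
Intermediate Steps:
A = -154/5 (A = -⅘ + (5*(-30))/5 = -⅘ + (⅕)*(-150) = -⅘ - 30 = -154/5 ≈ -30.800)
I(o) = 1 (I(o) = (2*o)/((2*o)) = (2*o)*(1/(2*o)) = 1)
n(f, L) = 1
W = 3 (W = 4/2 + 1/1 = 4*(½) + 1*1 = 2 + 1 = 3)
G(W)*A = 3*(-154/5) = -462/5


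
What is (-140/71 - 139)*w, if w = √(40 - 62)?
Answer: -10009*I*√22/71 ≈ -661.22*I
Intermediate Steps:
w = I*√22 (w = √(-22) = I*√22 ≈ 4.6904*I)
(-140/71 - 139)*w = (-140/71 - 139)*(I*√22) = -10009*I*√22/71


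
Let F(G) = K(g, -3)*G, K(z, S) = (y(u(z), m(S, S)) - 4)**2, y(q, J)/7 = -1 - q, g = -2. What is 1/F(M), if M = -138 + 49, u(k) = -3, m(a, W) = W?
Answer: -1/8900 ≈ -0.00011236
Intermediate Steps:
y(q, J) = -7 - 7*q (y(q, J) = 7*(-1 - q) = -7 - 7*q)
M = -89
K(z, S) = 100 (K(z, S) = ((-7 - 7*(-3)) - 4)**2 = ((-7 + 21) - 4)**2 = (14 - 4)**2 = 10**2 = 100)
F(G) = 100*G
1/F(M) = 1/(100*(-89)) = 1/(-8900) = -1/8900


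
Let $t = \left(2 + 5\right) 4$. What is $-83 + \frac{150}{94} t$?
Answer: $- \frac{1801}{47} \approx -38.319$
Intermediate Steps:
$t = 28$ ($t = 7 \cdot 4 = 28$)
$-83 + \frac{150}{94} t = -83 + \frac{150}{94} \cdot 28 = -83 + 150 \cdot \frac{1}{94} \cdot 28 = -83 + \frac{75}{47} \cdot 28 = -83 + \frac{2100}{47} = - \frac{1801}{47}$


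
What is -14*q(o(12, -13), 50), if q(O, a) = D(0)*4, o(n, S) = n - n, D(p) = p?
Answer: 0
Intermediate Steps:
o(n, S) = 0
q(O, a) = 0 (q(O, a) = 0*4 = 0)
-14*q(o(12, -13), 50) = -14*0 = 0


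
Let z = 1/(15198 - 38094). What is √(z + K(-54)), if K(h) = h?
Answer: I*√196585215/1908 ≈ 7.3485*I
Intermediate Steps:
z = -1/22896 (z = 1/(-22896) = -1/22896 ≈ -4.3676e-5)
√(z + K(-54)) = √(-1/22896 - 54) = √(-1236385/22896) = I*√196585215/1908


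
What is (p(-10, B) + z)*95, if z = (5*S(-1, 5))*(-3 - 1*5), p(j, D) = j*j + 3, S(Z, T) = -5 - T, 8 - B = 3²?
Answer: 47785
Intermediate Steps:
B = -1 (B = 8 - 1*3² = 8 - 1*9 = 8 - 9 = -1)
p(j, D) = 3 + j² (p(j, D) = j² + 3 = 3 + j²)
z = 400 (z = (5*(-5 - 1*5))*(-3 - 1*5) = (5*(-5 - 5))*(-3 - 5) = (5*(-10))*(-8) = -50*(-8) = 400)
(p(-10, B) + z)*95 = ((3 + (-10)²) + 400)*95 = ((3 + 100) + 400)*95 = (103 + 400)*95 = 503*95 = 47785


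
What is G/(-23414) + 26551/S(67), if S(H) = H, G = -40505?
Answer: 624378949/1568738 ≈ 398.01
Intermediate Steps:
G/(-23414) + 26551/S(67) = -40505/(-23414) + 26551/67 = -40505*(-1/23414) + 26551*(1/67) = 40505/23414 + 26551/67 = 624378949/1568738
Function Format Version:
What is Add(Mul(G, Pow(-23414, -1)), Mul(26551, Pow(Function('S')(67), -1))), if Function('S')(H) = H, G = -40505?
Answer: Rational(624378949, 1568738) ≈ 398.01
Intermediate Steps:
Add(Mul(G, Pow(-23414, -1)), Mul(26551, Pow(Function('S')(67), -1))) = Add(Mul(-40505, Pow(-23414, -1)), Mul(26551, Pow(67, -1))) = Add(Mul(-40505, Rational(-1, 23414)), Mul(26551, Rational(1, 67))) = Add(Rational(40505, 23414), Rational(26551, 67)) = Rational(624378949, 1568738)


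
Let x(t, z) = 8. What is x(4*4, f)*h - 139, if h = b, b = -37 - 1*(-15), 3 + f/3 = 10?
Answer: -315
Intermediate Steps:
f = 21 (f = -9 + 3*10 = -9 + 30 = 21)
b = -22 (b = -37 + 15 = -22)
h = -22
x(4*4, f)*h - 139 = 8*(-22) - 139 = -176 - 139 = -315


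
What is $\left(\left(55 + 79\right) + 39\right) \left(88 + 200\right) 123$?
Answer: $6128352$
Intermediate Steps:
$\left(\left(55 + 79\right) + 39\right) \left(88 + 200\right) 123 = \left(134 + 39\right) 288 \cdot 123 = 173 \cdot 288 \cdot 123 = 49824 \cdot 123 = 6128352$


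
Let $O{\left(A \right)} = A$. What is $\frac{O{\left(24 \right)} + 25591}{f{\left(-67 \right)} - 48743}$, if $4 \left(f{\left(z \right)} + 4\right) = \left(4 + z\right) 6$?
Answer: $- \frac{51230}{97683} \approx -0.52445$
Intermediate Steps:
$f{\left(z \right)} = 2 + \frac{3 z}{2}$ ($f{\left(z \right)} = -4 + \frac{\left(4 + z\right) 6}{4} = -4 + \frac{24 + 6 z}{4} = -4 + \left(6 + \frac{3 z}{2}\right) = 2 + \frac{3 z}{2}$)
$\frac{O{\left(24 \right)} + 25591}{f{\left(-67 \right)} - 48743} = \frac{24 + 25591}{\left(2 + \frac{3}{2} \left(-67\right)\right) - 48743} = \frac{25615}{\left(2 - \frac{201}{2}\right) - 48743} = \frac{25615}{- \frac{197}{2} - 48743} = \frac{25615}{- \frac{97683}{2}} = 25615 \left(- \frac{2}{97683}\right) = - \frac{51230}{97683}$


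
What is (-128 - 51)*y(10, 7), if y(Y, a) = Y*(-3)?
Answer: 5370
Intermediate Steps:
y(Y, a) = -3*Y
(-128 - 51)*y(10, 7) = (-128 - 51)*(-3*10) = -179*(-30) = 5370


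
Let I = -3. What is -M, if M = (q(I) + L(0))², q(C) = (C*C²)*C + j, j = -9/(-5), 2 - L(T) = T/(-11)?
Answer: -179776/25 ≈ -7191.0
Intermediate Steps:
L(T) = 2 + T/11 (L(T) = 2 - T/(-11) = 2 - T*(-1)/11 = 2 - (-1)*T/11 = 2 + T/11)
j = 9/5 (j = -9*(-⅕) = 9/5 ≈ 1.8000)
q(C) = 9/5 + C⁴ (q(C) = (C*C²)*C + 9/5 = C³*C + 9/5 = C⁴ + 9/5 = 9/5 + C⁴)
M = 179776/25 (M = ((9/5 + (-3)⁴) + (2 + (1/11)*0))² = ((9/5 + 81) + (2 + 0))² = (414/5 + 2)² = (424/5)² = 179776/25 ≈ 7191.0)
-M = -1*179776/25 = -179776/25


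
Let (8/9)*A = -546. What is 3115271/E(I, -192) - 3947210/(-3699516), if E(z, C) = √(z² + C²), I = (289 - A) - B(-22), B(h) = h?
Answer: 1973605/1849758 + 12461084*√571489/2857445 ≈ 3297.8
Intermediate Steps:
A = -2457/4 (A = (9/8)*(-546) = -2457/4 ≈ -614.25)
I = 3701/4 (I = (289 - 1*(-2457/4)) - 1*(-22) = (289 + 2457/4) + 22 = 3613/4 + 22 = 3701/4 ≈ 925.25)
E(z, C) = √(C² + z²)
3115271/E(I, -192) - 3947210/(-3699516) = 3115271/(√((-192)² + (3701/4)²)) - 3947210/(-3699516) = 3115271/(√(36864 + 13697401/16)) - 3947210*(-1/3699516) = 3115271/(√(14287225/16)) + 1973605/1849758 = 3115271/((5*√571489/4)) + 1973605/1849758 = 3115271*(4*√571489/2857445) + 1973605/1849758 = 12461084*√571489/2857445 + 1973605/1849758 = 1973605/1849758 + 12461084*√571489/2857445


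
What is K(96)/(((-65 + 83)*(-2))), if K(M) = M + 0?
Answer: -8/3 ≈ -2.6667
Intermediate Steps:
K(M) = M
K(96)/(((-65 + 83)*(-2))) = 96/(((-65 + 83)*(-2))) = 96/((18*(-2))) = 96/(-36) = 96*(-1/36) = -8/3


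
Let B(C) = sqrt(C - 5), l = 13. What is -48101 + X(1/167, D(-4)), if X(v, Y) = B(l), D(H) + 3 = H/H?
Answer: -48101 + 2*sqrt(2) ≈ -48098.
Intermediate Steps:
D(H) = -2 (D(H) = -3 + H/H = -3 + 1 = -2)
B(C) = sqrt(-5 + C)
X(v, Y) = 2*sqrt(2) (X(v, Y) = sqrt(-5 + 13) = sqrt(8) = 2*sqrt(2))
-48101 + X(1/167, D(-4)) = -48101 + 2*sqrt(2)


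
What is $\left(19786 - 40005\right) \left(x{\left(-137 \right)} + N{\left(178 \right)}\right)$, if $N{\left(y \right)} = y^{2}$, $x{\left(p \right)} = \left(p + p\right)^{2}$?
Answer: $-2158580440$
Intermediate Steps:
$x{\left(p \right)} = 4 p^{2}$ ($x{\left(p \right)} = \left(2 p\right)^{2} = 4 p^{2}$)
$\left(19786 - 40005\right) \left(x{\left(-137 \right)} + N{\left(178 \right)}\right) = \left(19786 - 40005\right) \left(4 \left(-137\right)^{2} + 178^{2}\right) = - 20219 \left(4 \cdot 18769 + 31684\right) = - 20219 \left(75076 + 31684\right) = \left(-20219\right) 106760 = -2158580440$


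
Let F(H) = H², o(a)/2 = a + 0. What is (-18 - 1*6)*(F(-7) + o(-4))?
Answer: -984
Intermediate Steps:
o(a) = 2*a (o(a) = 2*(a + 0) = 2*a)
(-18 - 1*6)*(F(-7) + o(-4)) = (-18 - 1*6)*((-7)² + 2*(-4)) = (-18 - 6)*(49 - 8) = -24*41 = -984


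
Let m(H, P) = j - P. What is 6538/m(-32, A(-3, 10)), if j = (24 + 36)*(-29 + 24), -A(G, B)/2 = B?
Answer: -467/20 ≈ -23.350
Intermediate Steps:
A(G, B) = -2*B
j = -300 (j = 60*(-5) = -300)
m(H, P) = -300 - P
6538/m(-32, A(-3, 10)) = 6538/(-300 - (-2)*10) = 6538/(-300 - 1*(-20)) = 6538/(-300 + 20) = 6538/(-280) = 6538*(-1/280) = -467/20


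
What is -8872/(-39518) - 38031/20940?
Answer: -219521563/137917820 ≈ -1.5917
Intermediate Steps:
-8872/(-39518) - 38031/20940 = -8872*(-1/39518) - 38031*1/20940 = 4436/19759 - 12677/6980 = -219521563/137917820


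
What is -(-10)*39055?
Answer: 390550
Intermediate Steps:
-(-10)*39055 = -10*(-39055) = 390550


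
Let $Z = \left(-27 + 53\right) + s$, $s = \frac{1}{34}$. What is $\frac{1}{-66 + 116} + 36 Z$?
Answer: $\frac{796517}{850} \approx 937.08$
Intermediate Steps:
$s = \frac{1}{34} \approx 0.029412$
$Z = \frac{885}{34}$ ($Z = \left(-27 + 53\right) + \frac{1}{34} = 26 + \frac{1}{34} = \frac{885}{34} \approx 26.029$)
$\frac{1}{-66 + 116} + 36 Z = \frac{1}{-66 + 116} + 36 \cdot \frac{885}{34} = \frac{1}{50} + \frac{15930}{17} = \frac{796517}{850}$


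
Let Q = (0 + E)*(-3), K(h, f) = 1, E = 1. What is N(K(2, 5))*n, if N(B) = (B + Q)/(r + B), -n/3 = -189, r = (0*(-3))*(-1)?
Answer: -1134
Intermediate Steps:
r = 0 (r = 0*(-1) = 0)
n = 567 (n = -3*(-189) = 567)
Q = -3 (Q = (0 + 1)*(-3) = 1*(-3) = -3)
N(B) = (-3 + B)/B (N(B) = (B - 3)/(0 + B) = (-3 + B)/B)
N(K(2, 5))*n = ((-3 + 1)/1)*567 = (1*(-2))*567 = -2*567 = -1134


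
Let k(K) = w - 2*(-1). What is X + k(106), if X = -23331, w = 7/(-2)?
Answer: -46665/2 ≈ -23333.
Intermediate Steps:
w = -7/2 (w = 7*(-1/2) = -7/2 ≈ -3.5000)
k(K) = -3/2 (k(K) = -7/2 - 2*(-1) = -7/2 + 2 = -3/2)
X + k(106) = -23331 - 3/2 = -46665/2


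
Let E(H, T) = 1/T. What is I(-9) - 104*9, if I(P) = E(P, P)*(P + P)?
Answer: -934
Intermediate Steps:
I(P) = 2 (I(P) = (P + P)/P = (2*P)/P = 2)
I(-9) - 104*9 = 2 - 104*9 = 2 - 936 = -934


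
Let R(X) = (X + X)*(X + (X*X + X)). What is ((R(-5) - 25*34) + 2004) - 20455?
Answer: -19451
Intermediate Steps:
R(X) = 2*X*(X² + 2*X) (R(X) = (2*X)*(X + (X² + X)) = (2*X)*(X + (X + X²)) = (2*X)*(X² + 2*X) = 2*X*(X² + 2*X))
((R(-5) - 25*34) + 2004) - 20455 = ((2*(-5)²*(2 - 5) - 25*34) + 2004) - 20455 = ((2*25*(-3) - 850) + 2004) - 20455 = ((-150 - 850) + 2004) - 20455 = (-1000 + 2004) - 20455 = 1004 - 20455 = -19451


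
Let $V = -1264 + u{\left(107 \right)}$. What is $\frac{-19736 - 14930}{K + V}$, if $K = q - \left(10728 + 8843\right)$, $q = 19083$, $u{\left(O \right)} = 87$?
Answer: $\frac{34666}{1665} \approx 20.82$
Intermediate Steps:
$V = -1177$ ($V = -1264 + 87 = -1177$)
$K = -488$ ($K = 19083 - \left(10728 + 8843\right) = 19083 - 19571 = -488$)
$\frac{-19736 - 14930}{K + V} = \frac{-19736 - 14930}{-488 - 1177} = - \frac{34666}{-1665} = \left(-34666\right) \left(- \frac{1}{1665}\right) = \frac{34666}{1665}$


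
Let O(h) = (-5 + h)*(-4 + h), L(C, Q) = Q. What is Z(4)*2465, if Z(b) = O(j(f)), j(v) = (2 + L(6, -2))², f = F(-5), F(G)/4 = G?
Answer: 49300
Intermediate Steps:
F(G) = 4*G
f = -20 (f = 4*(-5) = -20)
j(v) = 0 (j(v) = (2 - 2)² = 0² = 0)
Z(b) = 20 (Z(b) = 20 + 0² - 9*0 = 20 + 0 + 0 = 20)
Z(4)*2465 = 20*2465 = 49300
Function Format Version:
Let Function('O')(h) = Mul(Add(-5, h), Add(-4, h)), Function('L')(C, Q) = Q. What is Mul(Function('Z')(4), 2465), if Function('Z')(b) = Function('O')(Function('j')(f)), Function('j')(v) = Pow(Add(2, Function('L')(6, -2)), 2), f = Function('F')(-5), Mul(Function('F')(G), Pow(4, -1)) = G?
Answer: 49300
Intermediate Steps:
Function('F')(G) = Mul(4, G)
f = -20 (f = Mul(4, -5) = -20)
Function('j')(v) = 0 (Function('j')(v) = Pow(Add(2, -2), 2) = Pow(0, 2) = 0)
Function('Z')(b) = 20 (Function('Z')(b) = Add(20, Pow(0, 2), Mul(-9, 0)) = Add(20, 0, 0) = 20)
Mul(Function('Z')(4), 2465) = Mul(20, 2465) = 49300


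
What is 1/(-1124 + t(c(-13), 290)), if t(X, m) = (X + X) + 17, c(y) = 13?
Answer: -1/1081 ≈ -0.00092507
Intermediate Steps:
t(X, m) = 17 + 2*X (t(X, m) = 2*X + 17 = 17 + 2*X)
1/(-1124 + t(c(-13), 290)) = 1/(-1124 + (17 + 2*13)) = 1/(-1124 + (17 + 26)) = 1/(-1124 + 43) = 1/(-1081) = -1/1081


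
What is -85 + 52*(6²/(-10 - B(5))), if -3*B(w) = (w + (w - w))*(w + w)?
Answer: 979/5 ≈ 195.80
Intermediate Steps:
B(w) = -2*w²/3 (B(w) = -(w + (w - w))*(w + w)/3 = -(w + 0)*2*w/3 = -w*2*w/3 = -2*w²/3)
-85 + 52*(6²/(-10 - B(5))) = -85 + 52*(6²/(-10 - (-2)*5²/3)) = -85 + 52*(36/(-10 - (-2)*25/3)) = -85 + 52*(36/(-10 - 1*(-50/3))) = -85 + 52*(36/(-10 + 50/3)) = -85 + 52*(36/(20/3)) = -85 + 52*(36*(3/20)) = -85 + 52*(27/5) = -85 + 1404/5 = 979/5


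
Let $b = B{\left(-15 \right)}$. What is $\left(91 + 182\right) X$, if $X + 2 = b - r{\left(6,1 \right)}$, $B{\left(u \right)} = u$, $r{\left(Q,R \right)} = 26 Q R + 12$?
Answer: $-50505$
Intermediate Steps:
$r{\left(Q,R \right)} = 12 + 26 Q R$ ($r{\left(Q,R \right)} = 26 Q R + 12 = 12 + 26 Q R$)
$b = -15$
$X = -185$ ($X = -2 - \left(27 + 26 \cdot 6 \cdot 1\right) = -2 - 183 = -185$)
$\left(91 + 182\right) X = \left(91 + 182\right) \left(-185\right) = 273 \left(-185\right) = -50505$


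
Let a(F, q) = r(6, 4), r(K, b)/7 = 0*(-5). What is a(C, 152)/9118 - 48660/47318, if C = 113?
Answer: -24330/23659 ≈ -1.0284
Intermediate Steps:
r(K, b) = 0 (r(K, b) = 7*(0*(-5)) = 7*0 = 0)
a(F, q) = 0
a(C, 152)/9118 - 48660/47318 = 0/9118 - 48660/47318 = 0*(1/9118) - 48660*1/47318 = 0 - 24330/23659 = -24330/23659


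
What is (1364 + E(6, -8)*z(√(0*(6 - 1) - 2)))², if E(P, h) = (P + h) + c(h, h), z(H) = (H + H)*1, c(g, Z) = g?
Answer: 1859696 - 54560*I*√2 ≈ 1.8597e+6 - 77160.0*I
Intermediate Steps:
z(H) = 2*H (z(H) = (2*H)*1 = 2*H)
E(P, h) = P + 2*h (E(P, h) = (P + h) + h = P + 2*h)
(1364 + E(6, -8)*z(√(0*(6 - 1) - 2)))² = (1364 + (6 + 2*(-8))*(2*√(0*(6 - 1) - 2)))² = (1364 + (6 - 16)*(2*√(0*5 - 2)))² = (1364 - 20*√(0 - 2))² = (1364 - 20*√(-2))² = (1364 - 20*I*√2)²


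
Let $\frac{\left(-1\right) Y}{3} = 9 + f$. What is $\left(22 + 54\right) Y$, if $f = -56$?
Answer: $10716$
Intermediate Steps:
$Y = 141$ ($Y = - 3 \left(9 - 56\right) = \left(-3\right) \left(-47\right) = 141$)
$\left(22 + 54\right) Y = \left(22 + 54\right) 141 = 76 \cdot 141 = 10716$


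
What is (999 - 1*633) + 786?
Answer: 1152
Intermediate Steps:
(999 - 1*633) + 786 = (999 - 633) + 786 = 366 + 786 = 1152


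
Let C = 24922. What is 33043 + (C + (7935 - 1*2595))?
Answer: 63305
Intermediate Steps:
33043 + (C + (7935 - 1*2595)) = 33043 + (24922 + (7935 - 1*2595)) = 33043 + (24922 + (7935 - 2595)) = 33043 + (24922 + 5340) = 33043 + 30262 = 63305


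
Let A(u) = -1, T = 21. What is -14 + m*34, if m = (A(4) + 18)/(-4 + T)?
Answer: 20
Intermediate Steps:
m = 1 (m = (-1 + 18)/(-4 + 21) = 17/17 = 17*(1/17) = 1)
-14 + m*34 = -14 + 1*34 = -14 + 34 = 20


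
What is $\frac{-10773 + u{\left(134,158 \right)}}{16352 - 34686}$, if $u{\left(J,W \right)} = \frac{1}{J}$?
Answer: $\frac{1443581}{2456756} \approx 0.5876$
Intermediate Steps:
$\frac{-10773 + u{\left(134,158 \right)}}{16352 - 34686} = \frac{-10773 + \frac{1}{134}}{16352 - 34686} = \frac{-10773 + \frac{1}{134}}{-18334} = \left(- \frac{1443581}{134}\right) \left(- \frac{1}{18334}\right) = \frac{1443581}{2456756}$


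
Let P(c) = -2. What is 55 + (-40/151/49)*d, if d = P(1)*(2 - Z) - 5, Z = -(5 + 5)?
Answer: 408105/7399 ≈ 55.157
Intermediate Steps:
Z = -10 (Z = -1*10 = -10)
d = -29 (d = -2*(2 - 1*(-10)) - 5 = -2*(2 + 10) - 5 = -2*12 - 5 = -24 - 5 = -29)
55 + (-40/151/49)*d = 55 + (-40/151/49)*(-29) = 55 + (-40*1/151*(1/49))*(-29) = 55 - 40/151*1/49*(-29) = 55 - 40/7399*(-29) = 55 + 1160/7399 = 408105/7399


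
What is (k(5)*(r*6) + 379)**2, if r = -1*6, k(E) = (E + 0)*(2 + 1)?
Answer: 25921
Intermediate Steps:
k(E) = 3*E (k(E) = E*3 = 3*E)
r = -6
(k(5)*(r*6) + 379)**2 = ((3*5)*(-6*6) + 379)**2 = (15*(-36) + 379)**2 = (-540 + 379)**2 = (-161)**2 = 25921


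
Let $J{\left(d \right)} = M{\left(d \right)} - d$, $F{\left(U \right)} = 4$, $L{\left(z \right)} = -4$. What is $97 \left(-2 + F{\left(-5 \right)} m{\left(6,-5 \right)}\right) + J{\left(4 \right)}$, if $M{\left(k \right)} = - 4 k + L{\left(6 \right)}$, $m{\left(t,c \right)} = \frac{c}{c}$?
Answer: $170$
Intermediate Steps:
$m{\left(t,c \right)} = 1$
$M{\left(k \right)} = -4 - 4 k$ ($M{\left(k \right)} = - 4 k - 4 = -4 - 4 k$)
$J{\left(d \right)} = -4 - 5 d$ ($J{\left(d \right)} = \left(-4 - 4 d\right) - d = -4 - 5 d$)
$97 \left(-2 + F{\left(-5 \right)} m{\left(6,-5 \right)}\right) + J{\left(4 \right)} = 97 \left(-2 + 4 \cdot 1\right) - 24 = 97 \left(-2 + 4\right) - 24 = 97 \cdot 2 - 24 = 194 - 24 = 170$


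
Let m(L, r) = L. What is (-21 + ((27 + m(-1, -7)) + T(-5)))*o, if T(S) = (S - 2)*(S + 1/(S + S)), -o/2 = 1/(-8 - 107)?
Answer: 407/575 ≈ 0.70783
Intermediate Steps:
o = 2/115 (o = -2/(-8 - 107) = -2/(-115) = -2*(-1/115) = 2/115 ≈ 0.017391)
T(S) = (-2 + S)*(S + 1/(2*S))
(-21 + ((27 + m(-1, -7)) + T(-5)))*o = (-21 + ((27 - 1) + (½ + (-5)² - 1/(-5) - 2*(-5))))*(2/115) = (-21 + (26 + (½ + 25 - 1*(-⅕) + 10)))*(2/115) = (-21 + (26 + (½ + 25 + ⅕ + 10)))*(2/115) = (-21 + (26 + 357/10))*(2/115) = (-21 + 617/10)*(2/115) = (407/10)*(2/115) = 407/575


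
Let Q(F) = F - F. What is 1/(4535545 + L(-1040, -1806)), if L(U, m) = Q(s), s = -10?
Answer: 1/4535545 ≈ 2.2048e-7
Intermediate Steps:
Q(F) = 0
L(U, m) = 0
1/(4535545 + L(-1040, -1806)) = 1/(4535545 + 0) = 1/4535545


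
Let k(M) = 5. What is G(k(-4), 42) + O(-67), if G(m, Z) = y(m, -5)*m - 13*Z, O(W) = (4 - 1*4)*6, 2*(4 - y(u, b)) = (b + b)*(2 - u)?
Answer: -601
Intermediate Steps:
y(u, b) = 4 - b*(2 - u) (y(u, b) = 4 - (b + b)*(2 - u)/2 = 4 - 2*b*(2 - u)/2 = 4 - b*(2 - u))
O(W) = 0 (O(W) = (4 - 4)*6 = 0*6 = 0)
G(m, Z) = -13*Z + m*(14 - 5*m) (G(m, Z) = (4 - 2*(-5) - 5*m)*m - 13*Z = (4 + 10 - 5*m)*m - 13*Z = (14 - 5*m)*m - 13*Z = m*(14 - 5*m) - 13*Z = -13*Z + m*(14 - 5*m))
G(k(-4), 42) + O(-67) = (-13*42 - 1*5*(-14 + 5*5)) + 0 = (-546 - 1*5*(-14 + 25)) + 0 = (-546 - 1*5*11) + 0 = (-546 - 55) + 0 = -601 + 0 = -601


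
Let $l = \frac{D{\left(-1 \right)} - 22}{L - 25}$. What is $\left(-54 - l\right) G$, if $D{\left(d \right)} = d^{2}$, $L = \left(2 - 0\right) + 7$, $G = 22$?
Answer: $- \frac{9735}{8} \approx -1216.9$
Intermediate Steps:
$L = 9$ ($L = \left(2 + 0\right) + 7 = 2 + 7 = 9$)
$l = \frac{21}{16}$ ($l = \frac{\left(-1\right)^{2} - 22}{9 - 25} = \frac{1 - 22}{-16} = \left(-21\right) \left(- \frac{1}{16}\right) = \frac{21}{16} \approx 1.3125$)
$\left(-54 - l\right) G = \left(-54 - \frac{21}{16}\right) 22 = \left(- \frac{885}{16}\right) 22 = - \frac{9735}{8}$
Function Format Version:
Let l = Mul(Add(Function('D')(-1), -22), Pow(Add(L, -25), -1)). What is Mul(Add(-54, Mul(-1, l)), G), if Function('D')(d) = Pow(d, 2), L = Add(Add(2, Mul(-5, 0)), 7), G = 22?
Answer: Rational(-9735, 8) ≈ -1216.9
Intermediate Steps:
L = 9 (L = Add(Add(2, 0), 7) = Add(2, 7) = 9)
l = Rational(21, 16) (l = Mul(Add(Pow(-1, 2), -22), Pow(Add(9, -25), -1)) = Mul(Add(1, -22), Pow(-16, -1)) = Mul(-21, Rational(-1, 16)) = Rational(21, 16) ≈ 1.3125)
Mul(Add(-54, Mul(-1, l)), G) = Mul(Add(-54, Mul(-1, Rational(21, 16))), 22) = Mul(Add(-54, Rational(-21, 16)), 22) = Mul(Rational(-885, 16), 22) = Rational(-9735, 8)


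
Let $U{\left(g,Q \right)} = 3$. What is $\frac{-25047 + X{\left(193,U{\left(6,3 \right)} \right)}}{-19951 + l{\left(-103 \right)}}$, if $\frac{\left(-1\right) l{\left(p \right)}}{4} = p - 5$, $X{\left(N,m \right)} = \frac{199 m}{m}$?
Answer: $\frac{24848}{19519} \approx 1.273$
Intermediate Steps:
$X{\left(N,m \right)} = 199$
$l{\left(p \right)} = 20 - 4 p$ ($l{\left(p \right)} = - 4 \left(p - 5\right) = - 4 \left(-5 + p\right) = 20 - 4 p$)
$\frac{-25047 + X{\left(193,U{\left(6,3 \right)} \right)}}{-19951 + l{\left(-103 \right)}} = \frac{-25047 + 199}{-19951 + \left(20 - -412\right)} = - \frac{24848}{-19951 + \left(20 + 412\right)} = - \frac{24848}{-19951 + 432} = - \frac{24848}{-19519} = \left(-24848\right) \left(- \frac{1}{19519}\right) = \frac{24848}{19519}$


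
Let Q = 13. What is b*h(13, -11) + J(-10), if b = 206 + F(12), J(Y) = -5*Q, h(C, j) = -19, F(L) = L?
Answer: -4207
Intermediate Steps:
J(Y) = -65 (J(Y) = -5*13 = -65)
b = 218 (b = 206 + 12 = 218)
b*h(13, -11) + J(-10) = 218*(-19) - 65 = -4142 - 65 = -4207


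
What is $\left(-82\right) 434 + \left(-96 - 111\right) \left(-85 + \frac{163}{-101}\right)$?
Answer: $- \frac{1783552}{101} \approx -17659.0$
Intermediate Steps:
$\left(-82\right) 434 + \left(-96 - 111\right) \left(-85 + \frac{163}{-101}\right) = -35588 - 207 \left(-85 + 163 \left(- \frac{1}{101}\right)\right) = -35588 - 207 \left(-85 - \frac{163}{101}\right) = -35588 - - \frac{1810836}{101} = -35588 + \frac{1810836}{101} = - \frac{1783552}{101}$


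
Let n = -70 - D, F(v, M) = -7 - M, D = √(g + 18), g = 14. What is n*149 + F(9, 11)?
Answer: -10448 - 596*√2 ≈ -11291.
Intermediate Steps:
D = 4*√2 (D = √(14 + 18) = √32 = 4*√2 ≈ 5.6569)
n = -70 - 4*√2 ≈ -75.657
n*149 + F(9, 11) = (-70 - 4*√2)*149 + (-7 - 1*11) = (-10430 - 596*√2) + (-7 - 11) = (-10430 - 596*√2) - 18 = -10448 - 596*√2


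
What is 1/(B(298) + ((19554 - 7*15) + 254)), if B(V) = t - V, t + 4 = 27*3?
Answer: 1/19482 ≈ 5.1329e-5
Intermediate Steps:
t = 77 (t = -4 + 27*3 = -4 + 81 = 77)
B(V) = 77 - V
1/(B(298) + ((19554 - 7*15) + 254)) = 1/((77 - 1*298) + ((19554 - 7*15) + 254)) = 1/((77 - 298) + ((19554 - 105) + 254)) = 1/(-221 + (19449 + 254)) = 1/(-221 + 19703) = 1/19482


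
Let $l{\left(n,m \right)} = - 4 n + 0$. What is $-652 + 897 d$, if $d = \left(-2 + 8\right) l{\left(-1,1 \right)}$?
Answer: $20876$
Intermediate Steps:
$l{\left(n,m \right)} = - 4 n$
$d = 24$ ($d = \left(-2 + 8\right) \left(\left(-4\right) \left(-1\right)\right) = 6 \cdot 4 = 24$)
$-652 + 897 d = -652 + 897 \cdot 24 = -652 + 21528 = 20876$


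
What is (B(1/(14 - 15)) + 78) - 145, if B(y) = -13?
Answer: -80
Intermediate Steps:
(B(1/(14 - 15)) + 78) - 145 = (-13 + 78) - 145 = 65 - 145 = -80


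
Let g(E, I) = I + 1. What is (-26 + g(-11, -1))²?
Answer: 676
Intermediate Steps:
g(E, I) = 1 + I
(-26 + g(-11, -1))² = (-26 + (1 - 1))² = (-26 + 0)² = (-26)² = 676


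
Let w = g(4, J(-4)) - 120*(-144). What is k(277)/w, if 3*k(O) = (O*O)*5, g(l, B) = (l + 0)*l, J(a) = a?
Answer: 383645/51888 ≈ 7.3937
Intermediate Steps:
g(l, B) = l**2 (g(l, B) = l*l = l**2)
w = 17296 (w = 4**2 - 120*(-144) = 16 + 17280 = 17296)
k(O) = 5*O**2/3 (k(O) = ((O*O)*5)/3 = (O**2*5)/3 = (5*O**2)/3 = 5*O**2/3)
k(277)/w = ((5/3)*277**2)/17296 = ((5/3)*76729)*(1/17296) = (383645/3)*(1/17296) = 383645/51888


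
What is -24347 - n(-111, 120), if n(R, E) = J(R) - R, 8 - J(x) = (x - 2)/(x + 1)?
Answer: -2691147/110 ≈ -24465.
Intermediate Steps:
J(x) = 8 - (-2 + x)/(1 + x) (J(x) = 8 - (x - 2)/(x + 1) = 8 - (-2 + x)/(1 + x))
n(R, E) = -R + (10 + 7*R)/(1 + R) (n(R, E) = (10 + 7*R)/(1 + R) - R = -R + (10 + 7*R)/(1 + R))
-24347 - n(-111, 120) = -24347 - (10 - 1*(-111)² + 6*(-111))/(1 - 111) = -24347 - (10 - 1*12321 - 666)/(-110) = -24347 - (-1)*(10 - 12321 - 666)/110 = -24347 - (-1)*(-12977)/110 = -24347 - 1*12977/110 = -24347 - 12977/110 = -2691147/110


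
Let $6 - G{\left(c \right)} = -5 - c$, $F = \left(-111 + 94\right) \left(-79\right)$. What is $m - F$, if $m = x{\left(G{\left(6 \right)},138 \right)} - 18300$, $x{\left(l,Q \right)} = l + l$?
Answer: $-19609$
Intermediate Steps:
$F = 1343$ ($F = \left(-17\right) \left(-79\right) = 1343$)
$G{\left(c \right)} = 11 + c$ ($G{\left(c \right)} = 6 - \left(-5 - c\right) = 6 + \left(5 + c\right) = 11 + c$)
$x{\left(l,Q \right)} = 2 l$
$m = -18266$ ($m = 2 \left(11 + 6\right) - 18300 = 2 \cdot 17 - 18300 = 34 - 18300 = -18266$)
$m - F = -18266 - 1343 = -19609$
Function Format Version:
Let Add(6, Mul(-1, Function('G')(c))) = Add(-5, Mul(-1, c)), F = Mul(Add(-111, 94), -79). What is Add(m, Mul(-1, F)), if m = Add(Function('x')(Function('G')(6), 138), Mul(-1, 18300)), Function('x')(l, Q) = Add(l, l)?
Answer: -19609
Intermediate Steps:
F = 1343 (F = Mul(-17, -79) = 1343)
Function('G')(c) = Add(11, c) (Function('G')(c) = Add(6, Mul(-1, Add(-5, Mul(-1, c)))) = Add(6, Add(5, c)) = Add(11, c))
Function('x')(l, Q) = Mul(2, l)
m = -18266 (m = Add(Mul(2, Add(11, 6)), Mul(-1, 18300)) = Add(Mul(2, 17), -18300) = Add(34, -18300) = -18266)
Add(m, Mul(-1, F)) = Add(-18266, Mul(-1, 1343)) = Add(-18266, -1343) = -19609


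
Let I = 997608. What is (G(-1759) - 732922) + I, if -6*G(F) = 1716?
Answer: 264400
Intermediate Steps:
G(F) = -286 (G(F) = -⅙*1716 = -286)
(G(-1759) - 732922) + I = (-286 - 732922) + 997608 = -733208 + 997608 = 264400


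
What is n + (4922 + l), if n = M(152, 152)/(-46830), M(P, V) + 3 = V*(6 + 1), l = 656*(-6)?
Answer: 46173319/46830 ≈ 985.98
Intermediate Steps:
l = -3936
M(P, V) = -3 + 7*V (M(P, V) = -3 + V*(6 + 1) = -3 + V*7 = -3 + 7*V)
n = -1061/46830 (n = (-3 + 7*152)/(-46830) = (-3 + 1064)*(-1/46830) = 1061*(-1/46830) = -1061/46830 ≈ -0.022656)
n + (4922 + l) = -1061/46830 + (4922 - 3936) = -1061/46830 + 986 = 46173319/46830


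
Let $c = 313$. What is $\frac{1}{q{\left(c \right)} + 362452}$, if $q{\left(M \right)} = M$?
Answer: $\frac{1}{362765} \approx 2.7566 \cdot 10^{-6}$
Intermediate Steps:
$\frac{1}{q{\left(c \right)} + 362452} = \frac{1}{313 + 362452} = \frac{1}{362765}$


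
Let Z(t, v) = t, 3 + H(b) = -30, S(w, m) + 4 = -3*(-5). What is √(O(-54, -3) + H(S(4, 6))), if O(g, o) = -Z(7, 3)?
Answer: 2*I*√10 ≈ 6.3246*I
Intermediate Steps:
S(w, m) = 11 (S(w, m) = -4 - 3*(-5) = -4 + 15 = 11)
H(b) = -33 (H(b) = -3 - 30 = -33)
O(g, o) = -7 (O(g, o) = -1*7 = -7)
√(O(-54, -3) + H(S(4, 6))) = √(-7 - 33) = √(-40) = 2*I*√10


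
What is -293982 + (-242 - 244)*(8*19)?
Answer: -367854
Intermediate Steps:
-293982 + (-242 - 244)*(8*19) = -293982 - 486*152 = -293982 - 73872 = -367854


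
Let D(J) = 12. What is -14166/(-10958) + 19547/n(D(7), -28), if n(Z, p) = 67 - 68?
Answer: -107090930/5479 ≈ -19546.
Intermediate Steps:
n(Z, p) = -1
-14166/(-10958) + 19547/n(D(7), -28) = -14166/(-10958) + 19547/(-1) = -14166*(-1/10958) + 19547*(-1) = 7083/5479 - 19547 = -107090930/5479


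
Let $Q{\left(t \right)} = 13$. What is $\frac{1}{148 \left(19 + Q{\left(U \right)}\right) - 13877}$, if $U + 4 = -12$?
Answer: $- \frac{1}{9141} \approx -0.0001094$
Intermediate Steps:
$U = -16$ ($U = -4 - 12 = -16$)
$\frac{1}{148 \left(19 + Q{\left(U \right)}\right) - 13877} = \frac{1}{148 \left(19 + 13\right) - 13877} = \frac{1}{148 \cdot 32 - 13877} = \frac{1}{4736 - 13877} = \frac{1}{-9141} = - \frac{1}{9141}$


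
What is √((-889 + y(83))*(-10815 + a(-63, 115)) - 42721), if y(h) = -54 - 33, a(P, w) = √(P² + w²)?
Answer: √(10512719 - 976*√17194) ≈ 3222.5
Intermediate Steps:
y(h) = -87
√((-889 + y(83))*(-10815 + a(-63, 115)) - 42721) = √((-889 - 87)*(-10815 + √((-63)² + 115²)) - 42721) = √(-976*(-10815 + √(3969 + 13225)) - 42721) = √(-976*(-10815 + √17194) - 42721) = √((10555440 - 976*√17194) - 42721) = √(10512719 - 976*√17194)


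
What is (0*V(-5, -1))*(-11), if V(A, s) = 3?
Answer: 0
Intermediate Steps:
(0*V(-5, -1))*(-11) = (0*3)*(-11) = 0*(-11) = 0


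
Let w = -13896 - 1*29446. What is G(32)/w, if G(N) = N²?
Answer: -512/21671 ≈ -0.023626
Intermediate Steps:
w = -43342 (w = -13896 - 29446 = -43342)
G(32)/w = 32²/(-43342) = 1024*(-1/43342) = -512/21671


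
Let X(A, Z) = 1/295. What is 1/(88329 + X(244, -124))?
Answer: 295/26057056 ≈ 1.1321e-5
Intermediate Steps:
X(A, Z) = 1/295
1/(88329 + X(244, -124)) = 1/(88329 + 1/295) = 1/(26057056/295) = 295/26057056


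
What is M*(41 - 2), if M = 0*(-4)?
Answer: 0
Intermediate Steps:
M = 0
M*(41 - 2) = 0*(41 - 2) = 0*39 = 0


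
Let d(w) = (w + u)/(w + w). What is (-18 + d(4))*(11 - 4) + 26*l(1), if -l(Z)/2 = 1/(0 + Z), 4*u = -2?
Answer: -2799/16 ≈ -174.94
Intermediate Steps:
u = -½ (u = (¼)*(-2) = -½ ≈ -0.50000)
l(Z) = -2/Z (l(Z) = -2/(0 + Z) = -2/Z)
d(w) = (-½ + w)/(2*w) (d(w) = (w - ½)/(w + w) = (-½ + w)/((2*w)) = (-½ + w)*(1/(2*w)) = (-½ + w)/(2*w))
(-18 + d(4))*(11 - 4) + 26*l(1) = (-18 + (¼)*(-1 + 2*4)/4)*(11 - 4) + 26*(-2/1) = (-18 + (¼)*(¼)*(-1 + 8))*7 + 26*(-2*1) = (-18 + (¼)*(¼)*7)*7 + 26*(-2) = (-18 + 7/16)*7 - 52 = -281/16*7 - 52 = -1967/16 - 52 = -2799/16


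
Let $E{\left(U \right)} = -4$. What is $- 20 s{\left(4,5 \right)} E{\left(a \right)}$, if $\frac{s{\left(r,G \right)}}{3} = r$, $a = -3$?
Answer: $960$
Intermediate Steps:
$s{\left(r,G \right)} = 3 r$
$- 20 s{\left(4,5 \right)} E{\left(a \right)} = - 20 \cdot 3 \cdot 4 \left(-4\right) = \left(-20\right) 12 \left(-4\right) = \left(-240\right) \left(-4\right) = 960$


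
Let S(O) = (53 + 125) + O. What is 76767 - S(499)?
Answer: 76090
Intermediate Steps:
S(O) = 178 + O
76767 - S(499) = 76767 - (178 + 499) = 76767 - 1*677 = 76767 - 677 = 76090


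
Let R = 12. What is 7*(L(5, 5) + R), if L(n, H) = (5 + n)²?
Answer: 784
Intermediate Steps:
7*(L(5, 5) + R) = 7*((5 + 5)² + 12) = 7*(10² + 12) = 7*(100 + 12) = 7*112 = 784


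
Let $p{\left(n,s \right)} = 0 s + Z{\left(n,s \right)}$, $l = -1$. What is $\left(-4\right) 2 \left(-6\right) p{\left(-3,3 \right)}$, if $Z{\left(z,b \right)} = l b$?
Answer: $-144$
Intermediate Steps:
$Z{\left(z,b \right)} = - b$
$p{\left(n,s \right)} = - s$ ($p{\left(n,s \right)} = 0 s - s = 0 - s = - s$)
$\left(-4\right) 2 \left(-6\right) p{\left(-3,3 \right)} = \left(-4\right) 2 \left(-6\right) \left(\left(-1\right) 3\right) = \left(-8\right) \left(-6\right) \left(-3\right) = 48 \left(-3\right) = -144$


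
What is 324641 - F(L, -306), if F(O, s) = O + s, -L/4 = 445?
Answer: 326727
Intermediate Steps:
L = -1780 (L = -4*445 = -1780)
324641 - F(L, -306) = 324641 - (-1780 - 306) = 324641 - 1*(-2086) = 324641 + 2086 = 326727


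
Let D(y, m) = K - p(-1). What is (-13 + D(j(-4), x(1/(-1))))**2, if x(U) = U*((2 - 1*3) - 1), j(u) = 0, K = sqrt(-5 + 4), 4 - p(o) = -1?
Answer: (18 - I)**2 ≈ 323.0 - 36.0*I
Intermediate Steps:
p(o) = 5 (p(o) = 4 - 1*(-1) = 4 + 1 = 5)
K = I (K = sqrt(-1) = I ≈ 1.0*I)
x(U) = -2*U (x(U) = U*((2 - 3) - 1) = U*(-1 - 1) = U*(-2) = -2*U)
D(y, m) = -5 + I (D(y, m) = I - 1*5 = I - 5 = -5 + I)
(-13 + D(j(-4), x(1/(-1))))**2 = (-13 + (-5 + I))**2 = (-18 + I)**2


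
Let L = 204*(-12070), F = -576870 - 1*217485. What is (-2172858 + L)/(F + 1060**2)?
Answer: -4635138/329245 ≈ -14.078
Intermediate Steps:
F = -794355 (F = -576870 - 217485 = -794355)
L = -2462280
(-2172858 + L)/(F + 1060**2) = (-2172858 - 2462280)/(-794355 + 1060**2) = -4635138/(-794355 + 1123600) = -4635138/329245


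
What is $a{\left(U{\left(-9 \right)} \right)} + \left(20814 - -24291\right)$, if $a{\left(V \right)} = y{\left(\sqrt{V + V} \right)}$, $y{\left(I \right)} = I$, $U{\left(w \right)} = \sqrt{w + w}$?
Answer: $45105 + 2^{\frac{3}{4}} \sqrt{3} \sqrt{i} \approx 45107.0 + 2.0598 i$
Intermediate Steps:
$U{\left(w \right)} = \sqrt{2} \sqrt{w}$ ($U{\left(w \right)} = \sqrt{2 w} = \sqrt{2} \sqrt{w}$)
$a{\left(V \right)} = \sqrt{2} \sqrt{V}$ ($a{\left(V \right)} = \sqrt{V + V} = \sqrt{2 V} = \sqrt{2} \sqrt{V}$)
$a{\left(U{\left(-9 \right)} \right)} + \left(20814 - -24291\right) = \sqrt{2} \sqrt{\sqrt{2} \sqrt{-9}} + \left(20814 - -24291\right) = \sqrt{2} \sqrt{\sqrt{2} \cdot 3 i} + \left(20814 + 24291\right) = \sqrt{2} \sqrt{3 i \sqrt{2}} + 45105 = \sqrt{2} \sqrt[4]{2} \sqrt{3} \sqrt{i} + 45105 = 2^{\frac{3}{4}} \sqrt{3} \sqrt{i} + 45105 = 45105 + 2^{\frac{3}{4}} \sqrt{3} \sqrt{i}$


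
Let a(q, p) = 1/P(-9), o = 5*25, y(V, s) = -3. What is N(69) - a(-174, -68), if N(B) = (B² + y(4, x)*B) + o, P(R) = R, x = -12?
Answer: 42112/9 ≈ 4679.1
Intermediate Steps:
o = 125
N(B) = 125 + B² - 3*B (N(B) = (B² - 3*B) + 125 = 125 + B² - 3*B)
a(q, p) = -⅑ (a(q, p) = 1/(-9) = -⅑)
N(69) - a(-174, -68) = (125 + 69² - 3*69) - 1*(-⅑) = (125 + 4761 - 207) + ⅑ = 4679 + ⅑ = 42112/9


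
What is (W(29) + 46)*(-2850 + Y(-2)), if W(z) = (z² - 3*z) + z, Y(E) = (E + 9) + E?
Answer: -2358505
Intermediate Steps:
Y(E) = 9 + 2*E (Y(E) = (9 + E) + E = 9 + 2*E)
W(z) = z² - 2*z
(W(29) + 46)*(-2850 + Y(-2)) = (29*(-2 + 29) + 46)*(-2850 + (9 + 2*(-2))) = (29*27 + 46)*(-2850 + (9 - 4)) = (783 + 46)*(-2850 + 5) = 829*(-2845) = -2358505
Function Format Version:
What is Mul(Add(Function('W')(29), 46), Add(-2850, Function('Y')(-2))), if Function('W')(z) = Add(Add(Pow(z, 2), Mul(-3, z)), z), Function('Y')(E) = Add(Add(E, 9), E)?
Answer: -2358505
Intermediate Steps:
Function('Y')(E) = Add(9, Mul(2, E)) (Function('Y')(E) = Add(Add(9, E), E) = Add(9, Mul(2, E)))
Function('W')(z) = Add(Pow(z, 2), Mul(-2, z))
Mul(Add(Function('W')(29), 46), Add(-2850, Function('Y')(-2))) = Mul(Add(Mul(29, Add(-2, 29)), 46), Add(-2850, Add(9, Mul(2, -2)))) = Mul(Add(Mul(29, 27), 46), Add(-2850, Add(9, -4))) = Mul(Add(783, 46), Add(-2850, 5)) = Mul(829, -2845) = -2358505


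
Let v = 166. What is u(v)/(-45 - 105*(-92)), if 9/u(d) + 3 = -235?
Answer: -3/762790 ≈ -3.9329e-6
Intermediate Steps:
u(d) = -9/238 (u(d) = 9/(-3 - 235) = 9/(-238) = 9*(-1/238) = -9/238)
u(v)/(-45 - 105*(-92)) = -9/(238*(-45 - 105*(-92))) = -9/(238*(-45 + 9660)) = -9/238/9615 = -9/238*1/9615 = -3/762790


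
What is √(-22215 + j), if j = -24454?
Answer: I*√46669 ≈ 216.03*I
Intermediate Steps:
√(-22215 + j) = √(-22215 - 24454) = √(-46669) = I*√46669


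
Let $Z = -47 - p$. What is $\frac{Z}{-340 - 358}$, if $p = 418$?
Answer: $\frac{465}{698} \approx 0.66619$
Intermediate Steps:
$Z = -465$ ($Z = -47 - 418 = -465$)
$\frac{Z}{-340 - 358} = - \frac{465}{-340 - 358} = - \frac{465}{-698} = \left(-465\right) \left(- \frac{1}{698}\right) = \frac{465}{698}$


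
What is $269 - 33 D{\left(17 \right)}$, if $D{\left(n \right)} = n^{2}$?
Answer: $-9268$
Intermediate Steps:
$269 - 33 D{\left(17 \right)} = 269 - 33 \cdot 17^{2} = 269 - 9537 = -9268$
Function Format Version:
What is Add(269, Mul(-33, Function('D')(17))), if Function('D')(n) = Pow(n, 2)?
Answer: -9268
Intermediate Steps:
Add(269, Mul(-33, Function('D')(17))) = Add(269, Mul(-33, Pow(17, 2))) = Add(269, Mul(-33, 289)) = Add(269, -9537) = -9268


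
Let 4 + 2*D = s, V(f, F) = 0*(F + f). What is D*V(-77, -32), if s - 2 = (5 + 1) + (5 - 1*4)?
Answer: 0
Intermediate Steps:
s = 9 (s = 2 + ((5 + 1) + (5 - 1*4)) = 2 + (6 + (5 - 4)) = 2 + (6 + 1) = 2 + 7 = 9)
V(f, F) = 0
D = 5/2 (D = -2 + (1/2)*9 = -2 + 9/2 = 5/2 ≈ 2.5000)
D*V(-77, -32) = (5/2)*0 = 0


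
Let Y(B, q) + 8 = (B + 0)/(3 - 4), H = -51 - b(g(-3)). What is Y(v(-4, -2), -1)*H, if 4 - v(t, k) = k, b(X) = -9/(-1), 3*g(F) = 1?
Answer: 840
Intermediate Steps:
g(F) = ⅓ (g(F) = (⅓)*1 = ⅓)
b(X) = 9 (b(X) = -9*(-1) = 9)
v(t, k) = 4 - k
H = -60 (H = -51 - 1*9 = -51 - 9 = -60)
Y(B, q) = -8 - B (Y(B, q) = -8 + (B + 0)/(3 - 4) = -8 + B/(-1) = -8 + B*(-1) = -8 - B)
Y(v(-4, -2), -1)*H = (-8 - (4 - 1*(-2)))*(-60) = (-8 - (4 + 2))*(-60) = (-8 - 1*6)*(-60) = (-8 - 6)*(-60) = -14*(-60) = 840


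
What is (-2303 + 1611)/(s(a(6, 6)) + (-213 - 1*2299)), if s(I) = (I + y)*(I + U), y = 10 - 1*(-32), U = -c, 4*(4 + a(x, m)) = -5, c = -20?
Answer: 11072/31519 ≈ 0.35128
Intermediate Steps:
a(x, m) = -21/4 (a(x, m) = -4 + (1/4)*(-5) = -4 - 5/4 = -21/4)
U = 20 (U = -1*(-20) = 20)
y = 42 (y = 10 + 32 = 42)
s(I) = (20 + I)*(42 + I) (s(I) = (I + 42)*(I + 20) = (42 + I)*(20 + I) = (20 + I)*(42 + I))
(-2303 + 1611)/(s(a(6, 6)) + (-213 - 1*2299)) = (-2303 + 1611)/((840 + (-21/4)**2 + 62*(-21/4)) + (-213 - 1*2299)) = -692/((840 + 441/16 - 651/2) + (-213 - 2299)) = -692/(8673/16 - 2512) = -692/(-31519/16) = -692*(-16/31519) = 11072/31519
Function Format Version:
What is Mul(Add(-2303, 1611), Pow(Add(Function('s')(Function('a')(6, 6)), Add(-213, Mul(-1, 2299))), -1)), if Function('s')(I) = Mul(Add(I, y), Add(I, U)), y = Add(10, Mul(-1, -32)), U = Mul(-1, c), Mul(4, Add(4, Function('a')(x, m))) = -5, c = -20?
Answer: Rational(11072, 31519) ≈ 0.35128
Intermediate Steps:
Function('a')(x, m) = Rational(-21, 4) (Function('a')(x, m) = Add(-4, Mul(Rational(1, 4), -5)) = Add(-4, Rational(-5, 4)) = Rational(-21, 4))
U = 20 (U = Mul(-1, -20) = 20)
y = 42 (y = Add(10, 32) = 42)
Function('s')(I) = Mul(Add(20, I), Add(42, I)) (Function('s')(I) = Mul(Add(I, 42), Add(I, 20)) = Mul(Add(42, I), Add(20, I)) = Mul(Add(20, I), Add(42, I)))
Mul(Add(-2303, 1611), Pow(Add(Function('s')(Function('a')(6, 6)), Add(-213, Mul(-1, 2299))), -1)) = Mul(Add(-2303, 1611), Pow(Add(Add(840, Pow(Rational(-21, 4), 2), Mul(62, Rational(-21, 4))), Add(-213, Mul(-1, 2299))), -1)) = Mul(-692, Pow(Add(Add(840, Rational(441, 16), Rational(-651, 2)), Add(-213, -2299)), -1)) = Mul(-692, Pow(Add(Rational(8673, 16), -2512), -1)) = Mul(-692, Pow(Rational(-31519, 16), -1)) = Mul(-692, Rational(-16, 31519)) = Rational(11072, 31519)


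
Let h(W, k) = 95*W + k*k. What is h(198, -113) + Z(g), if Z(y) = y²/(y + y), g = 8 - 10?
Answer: 31578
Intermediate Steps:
h(W, k) = k² + 95*W (h(W, k) = 95*W + k² = k² + 95*W)
g = -2
Z(y) = y/2 (Z(y) = y²/((2*y)) = (1/(2*y))*y² = y/2)
h(198, -113) + Z(g) = ((-113)² + 95*198) + (½)*(-2) = (12769 + 18810) - 1 = 31579 - 1 = 31578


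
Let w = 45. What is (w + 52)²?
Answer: 9409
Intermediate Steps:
(w + 52)² = (45 + 52)² = 97² = 9409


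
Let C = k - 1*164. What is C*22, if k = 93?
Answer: -1562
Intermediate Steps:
C = -71 (C = 93 - 1*164 = 93 - 164 = -71)
C*22 = -71*22 = -1562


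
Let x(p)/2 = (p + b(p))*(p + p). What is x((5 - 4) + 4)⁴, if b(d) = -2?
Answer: 12960000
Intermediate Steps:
x(p) = 4*p*(-2 + p) (x(p) = 2*((p - 2)*(p + p)) = 2*((-2 + p)*(2*p)) = 2*(2*p*(-2 + p)) = 4*p*(-2 + p))
x((5 - 4) + 4)⁴ = (4*((5 - 4) + 4)*(-2 + ((5 - 4) + 4)))⁴ = (4*(1 + 4)*(-2 + (1 + 4)))⁴ = (4*5*(-2 + 5))⁴ = (4*5*3)⁴ = 60⁴ = 12960000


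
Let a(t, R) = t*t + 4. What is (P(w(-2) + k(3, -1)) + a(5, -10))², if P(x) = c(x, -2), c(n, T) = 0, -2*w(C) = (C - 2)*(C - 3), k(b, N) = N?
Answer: 841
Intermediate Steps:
a(t, R) = 4 + t² (a(t, R) = t² + 4 = 4 + t²)
w(C) = -(-3 + C)*(-2 + C)/2 (w(C) = -(C - 2)*(C - 3)/2 = -(-2 + C)*(-3 + C)/2 = -(-3 + C)*(-2 + C)/2)
P(x) = 0
(P(w(-2) + k(3, -1)) + a(5, -10))² = (0 + (4 + 5²))² = (0 + (4 + 25))² = (0 + 29)² = 29² = 841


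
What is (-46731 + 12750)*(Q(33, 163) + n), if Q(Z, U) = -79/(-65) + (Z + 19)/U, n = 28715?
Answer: -10338776406042/10595 ≈ -9.7582e+8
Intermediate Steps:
Q(Z, U) = 79/65 + (19 + Z)/U (Q(Z, U) = -79*(-1/65) + (19 + Z)/U = 79/65 + (19 + Z)/U)
(-46731 + 12750)*(Q(33, 163) + n) = (-46731 + 12750)*((19 + 33 + (79/65)*163)/163 + 28715) = -33981*((19 + 33 + 12877/65)/163 + 28715) = -33981*((1/163)*(16257/65) + 28715) = -33981*(16257/10595 + 28715) = -33981*304251682/10595 = -10338776406042/10595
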